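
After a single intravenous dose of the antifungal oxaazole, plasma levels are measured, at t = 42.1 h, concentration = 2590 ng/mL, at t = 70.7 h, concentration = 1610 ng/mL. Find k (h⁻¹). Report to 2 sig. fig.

0.017 h⁻¹

k = ln(C₁/C₂) / (t₂ − t₁) = ln(2590/1610) / (70.7 − 42.1)
  = 0.4754 / 28.60 = 0.01662 h⁻¹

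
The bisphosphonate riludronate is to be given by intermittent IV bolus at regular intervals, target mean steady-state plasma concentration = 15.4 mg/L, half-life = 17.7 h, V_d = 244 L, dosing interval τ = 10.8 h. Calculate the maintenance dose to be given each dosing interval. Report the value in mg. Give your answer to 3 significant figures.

k = ln2 / t½ = 0.693147 / 17.7 = 0.03916 h⁻¹
CL = k × Vd = 0.03916 × 244 = 9.555 L/h
At steady state, Dose/τ = Css × CL.
Dose = Css × CL × τ = 15.4 × 9.555 × 10.8 = 1589 mg

1590 mg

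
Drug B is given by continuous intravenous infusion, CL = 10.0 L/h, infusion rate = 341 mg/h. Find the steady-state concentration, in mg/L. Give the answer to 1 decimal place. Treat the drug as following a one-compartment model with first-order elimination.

34.1 mg/L

At steady state Css = R₀ / CL = 341 / 10.00 = 34.10 mg/L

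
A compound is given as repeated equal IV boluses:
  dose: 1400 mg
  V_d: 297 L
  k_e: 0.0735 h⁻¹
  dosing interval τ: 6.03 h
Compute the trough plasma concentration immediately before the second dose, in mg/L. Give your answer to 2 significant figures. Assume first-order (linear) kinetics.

3.0 mg/L

C₀ per dose = Dose / Vd = 1400 / 297 = 4.714 mg/L
Fraction remaining after one interval: r = e^(−kτ) = e^(−0.07350 × 6.03) = 0.6420
Before dose 2, 1 dose has been given (aged 1τ).
C_trough = C₀ × r = 4.714 × 0.6420 = 3.026 mg/L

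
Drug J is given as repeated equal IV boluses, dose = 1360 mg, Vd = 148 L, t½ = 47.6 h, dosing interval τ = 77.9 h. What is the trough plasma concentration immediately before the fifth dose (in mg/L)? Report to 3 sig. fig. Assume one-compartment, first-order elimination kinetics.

4.31 mg/L

C₀ per dose = Dose / Vd = 1360 / 148 = 9.189 mg/L
k = ln2 / t½ = 0.693147 / 47.6 = 0.01456 h⁻¹
Fraction remaining after one interval: r = e^(−kτ) = e^(−0.01456 × 77.9) = 0.3217
Before dose 5, 4 doses have been given (aged 1τ, 2τ, 3τ, 4τ).
C_trough = C₀ × (r + r² + … + r^4) = C₀ × r(1−r^4)/(1−r)
        = 9.189 × 0.3217 × (1 − 0.01071) / (1 − 0.3217) = 4.311 mg/L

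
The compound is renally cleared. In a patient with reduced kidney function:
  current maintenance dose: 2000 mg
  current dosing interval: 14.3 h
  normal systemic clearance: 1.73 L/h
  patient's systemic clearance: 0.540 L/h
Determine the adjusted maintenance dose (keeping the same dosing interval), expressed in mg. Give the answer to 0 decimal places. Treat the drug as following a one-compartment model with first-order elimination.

To keep the same average steady-state level, dosing rate must scale with clearance.
CL ratio = 0.540 / 1.73 = 0.3121
New dose (same interval) = 2000 × 0.3121 = 624.2 mg

624 mg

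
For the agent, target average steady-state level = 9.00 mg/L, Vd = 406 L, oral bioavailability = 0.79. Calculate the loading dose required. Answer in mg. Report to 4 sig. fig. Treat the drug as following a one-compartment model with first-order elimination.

4625 mg

LD = Css × Vd / F = 9.00 × 406 / 0.79 = 4625 mg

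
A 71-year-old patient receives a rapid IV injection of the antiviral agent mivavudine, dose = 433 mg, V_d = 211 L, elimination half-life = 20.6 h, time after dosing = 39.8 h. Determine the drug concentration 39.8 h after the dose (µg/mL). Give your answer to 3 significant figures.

0.538 µg/mL

C₀ = Dose / Vd = 433.0 / 211 = 2.052 mg/L
k = ln2 / t½ = 0.693147 / 20.6 = 0.03365 h⁻¹
C = C₀ · e^(−k·t) = 2.052 × e^(−0.03365 × 39.8)
  = 2.052 × 0.2620 = 0.5376 mg/L
(0.5376 mg/L = 0.5376 µg/mL)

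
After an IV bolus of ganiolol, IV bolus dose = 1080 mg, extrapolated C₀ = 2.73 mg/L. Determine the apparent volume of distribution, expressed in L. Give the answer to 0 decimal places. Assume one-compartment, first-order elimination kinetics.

Vd = Dose / C₀ = 1080 / 2.73 = 395.6 L

396 L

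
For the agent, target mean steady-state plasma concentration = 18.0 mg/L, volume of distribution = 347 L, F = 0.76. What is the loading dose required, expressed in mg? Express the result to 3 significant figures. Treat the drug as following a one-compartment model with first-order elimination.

LD = Css × Vd / F = 18.0 × 347 / 0.76 = 8218 mg

8220 mg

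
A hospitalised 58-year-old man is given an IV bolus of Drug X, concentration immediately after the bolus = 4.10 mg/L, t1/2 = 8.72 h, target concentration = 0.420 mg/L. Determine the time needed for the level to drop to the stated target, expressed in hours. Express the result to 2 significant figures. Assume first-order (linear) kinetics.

k = ln2 / t½ = 0.693147 / 8.72 = 0.07949 h⁻¹
t = ln(C₀ / C) / k = ln(4.100 / 0.420) / 0.07949
  = ln(9.762) / 0.07949 = 2.278 / 0.07949 = 28.66 h

29 h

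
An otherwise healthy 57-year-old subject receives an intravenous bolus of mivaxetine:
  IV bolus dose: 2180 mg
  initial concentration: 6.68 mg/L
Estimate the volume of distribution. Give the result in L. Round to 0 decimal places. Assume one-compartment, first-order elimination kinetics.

Vd = Dose / C₀ = 2180 / 6.68 = 326.3 L

326 L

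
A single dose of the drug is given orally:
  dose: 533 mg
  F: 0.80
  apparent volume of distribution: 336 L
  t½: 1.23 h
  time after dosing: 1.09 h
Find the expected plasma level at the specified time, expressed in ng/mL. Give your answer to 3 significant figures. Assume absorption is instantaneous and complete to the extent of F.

Amount reaching circulation = F × Dose = 0.80 × 533.0 = 426.4 mg
C₀ = F·Dose / Vd = 426.4 / 336 = 1.269 mg/L
k = ln2 / t½ = 0.693147 / 1.23 = 0.5635 h⁻¹
C = C₀ · e^(−k·t) = 1.269 × e^(−0.5635 × 1.09)
  = 1.269 × 0.5411 = 0.6867 mg/L
Convert: 0.6867 mg/L × 1000 = 686.7 ng/mL

687 ng/mL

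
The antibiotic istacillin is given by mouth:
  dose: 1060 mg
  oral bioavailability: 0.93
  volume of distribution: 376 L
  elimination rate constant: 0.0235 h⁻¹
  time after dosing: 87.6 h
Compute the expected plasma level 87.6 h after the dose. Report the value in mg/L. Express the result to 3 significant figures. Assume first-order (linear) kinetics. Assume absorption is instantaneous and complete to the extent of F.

Amount reaching circulation = F × Dose = 0.93 × 1060 = 985.8 mg
C₀ = F·Dose / Vd = 985.8 / 376 = 2.622 mg/L
C = C₀ · e^(−k·t) = 2.622 × e^(−0.02350 × 87.6)
  = 2.622 × 0.1276 = 0.3346 mg/L

0.335 mg/L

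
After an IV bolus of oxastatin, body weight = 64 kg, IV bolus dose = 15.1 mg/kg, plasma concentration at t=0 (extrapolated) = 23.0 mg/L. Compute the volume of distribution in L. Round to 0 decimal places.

42 L

Dose = 15.1 × 64 = 966.4 mg
Vd = Dose / C₀ = 966.4 / 23.0 = 42.02 L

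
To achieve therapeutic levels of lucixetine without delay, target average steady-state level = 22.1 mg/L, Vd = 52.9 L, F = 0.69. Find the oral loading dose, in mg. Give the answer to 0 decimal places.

LD = Css × Vd / F = 22.1 × 52.9 / 0.69 = 1694 mg

1694 mg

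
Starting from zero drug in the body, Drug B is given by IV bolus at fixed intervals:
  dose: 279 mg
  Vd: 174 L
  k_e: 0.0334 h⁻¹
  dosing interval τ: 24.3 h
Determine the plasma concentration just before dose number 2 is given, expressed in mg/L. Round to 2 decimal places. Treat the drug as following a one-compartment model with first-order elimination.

C₀ per dose = Dose / Vd = 279 / 174 = 1.603 mg/L
Fraction remaining after one interval: r = e^(−kτ) = e^(−0.03340 × 24.3) = 0.4441
Before dose 2, 1 dose has been given (aged 1τ).
C_trough = C₀ × r = 1.603 × 0.4441 = 0.7119 mg/L

0.71 mg/L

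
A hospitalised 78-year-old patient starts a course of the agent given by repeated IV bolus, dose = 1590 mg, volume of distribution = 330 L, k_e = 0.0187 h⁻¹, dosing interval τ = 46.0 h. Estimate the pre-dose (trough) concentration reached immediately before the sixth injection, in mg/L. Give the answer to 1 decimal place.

3.5 mg/L

C₀ per dose = Dose / Vd = 1590 / 330 = 4.818 mg/L
Fraction remaining after one interval: r = e^(−kτ) = e^(−0.01870 × 46.0) = 0.4231
Before dose 6, 5 doses have been given (aged 1τ, 2τ, 3τ, 4τ, 5τ).
C_trough = C₀ × (r + r² + … + r^5) = C₀ × r(1−r^5)/(1−r)
        = 4.818 × 0.4231 × (1 − 0.01356) / (1 − 0.4231) = 3.486 mg/L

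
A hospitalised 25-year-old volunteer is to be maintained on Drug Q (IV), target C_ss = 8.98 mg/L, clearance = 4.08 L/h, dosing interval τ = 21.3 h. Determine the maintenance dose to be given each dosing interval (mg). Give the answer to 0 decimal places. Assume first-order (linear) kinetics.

At steady state, Dose/τ = Css × CL.
Dose = Css × CL × τ = 8.98 × 4.080 × 21.3 = 780.4 mg

780 mg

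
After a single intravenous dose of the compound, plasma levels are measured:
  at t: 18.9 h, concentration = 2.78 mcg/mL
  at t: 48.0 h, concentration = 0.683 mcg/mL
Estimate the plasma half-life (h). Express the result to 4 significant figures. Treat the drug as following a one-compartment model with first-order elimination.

k = ln(C₁/C₂) / (t₂ − t₁) = ln(2.78/0.683) / (48.0 − 18.9)
  = 1.404 / 29.10 = 0.04825 h⁻¹
t½ = ln2 / k = 0.693147 / 0.04825 = 14.37 h

14.37 h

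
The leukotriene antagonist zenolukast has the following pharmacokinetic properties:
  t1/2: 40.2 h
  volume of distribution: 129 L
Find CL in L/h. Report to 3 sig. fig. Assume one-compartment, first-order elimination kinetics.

k = ln2 / t½ = 0.693147 / 40.2 = 0.01724 h⁻¹
CL = k × Vd = 0.01724 × 129 = 2.224 L/h

2.22 L/h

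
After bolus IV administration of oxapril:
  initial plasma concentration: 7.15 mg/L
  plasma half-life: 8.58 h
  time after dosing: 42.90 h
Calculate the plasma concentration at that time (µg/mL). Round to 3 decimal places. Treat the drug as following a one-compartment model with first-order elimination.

k = ln2 / t½ = 0.693147 / 8.58 = 0.08079 h⁻¹
t / t½ = 42.90 / 8.58 = 5 half-lives
C = C₀ × (1/2)^5 = 7.150 × 0.03125 = 0.2234 mg/L
(0.2234 mg/L = 0.2234 µg/mL)

0.223 µg/mL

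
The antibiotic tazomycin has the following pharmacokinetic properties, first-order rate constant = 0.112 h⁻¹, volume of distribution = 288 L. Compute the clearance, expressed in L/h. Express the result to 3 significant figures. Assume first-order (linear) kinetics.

CL = k × Vd = 0.112 × 288 = 32.26 L/h

32.3 L/h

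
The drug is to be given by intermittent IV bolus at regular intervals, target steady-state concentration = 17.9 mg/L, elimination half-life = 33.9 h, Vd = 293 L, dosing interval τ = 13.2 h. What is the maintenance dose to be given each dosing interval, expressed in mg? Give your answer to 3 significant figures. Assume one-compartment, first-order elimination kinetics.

k = ln2 / t½ = 0.693147 / 33.9 = 0.02045 h⁻¹
CL = k × Vd = 0.02045 × 293 = 5.992 L/h
At steady state, Dose/τ = Css × CL.
Dose = Css × CL × τ = 17.9 × 5.992 × 13.2 = 1416 mg

1420 mg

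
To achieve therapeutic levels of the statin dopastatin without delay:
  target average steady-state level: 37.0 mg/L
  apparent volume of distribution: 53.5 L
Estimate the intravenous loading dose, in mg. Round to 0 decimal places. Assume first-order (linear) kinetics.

1980 mg

LD = Css × Vd = 37.0 × 53.5 = 1980 mg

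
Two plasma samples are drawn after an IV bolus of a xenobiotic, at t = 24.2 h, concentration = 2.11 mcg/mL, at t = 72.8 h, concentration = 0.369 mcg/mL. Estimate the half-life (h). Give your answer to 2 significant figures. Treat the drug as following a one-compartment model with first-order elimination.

k = ln(C₁/C₂) / (t₂ − t₁) = ln(2.11/0.369) / (72.8 − 24.2)
  = 1.744 / 48.60 = 0.03588 h⁻¹
t½ = ln2 / k = 0.693147 / 0.03588 = 19.32 h

19 h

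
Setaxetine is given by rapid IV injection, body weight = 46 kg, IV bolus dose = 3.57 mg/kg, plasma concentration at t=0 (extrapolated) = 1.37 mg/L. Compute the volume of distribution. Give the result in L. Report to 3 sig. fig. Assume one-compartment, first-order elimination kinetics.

120 L

Dose = 3.57 × 46 = 164.2 mg
Vd = Dose / C₀ = 164.2 / 1.37 = 119.9 L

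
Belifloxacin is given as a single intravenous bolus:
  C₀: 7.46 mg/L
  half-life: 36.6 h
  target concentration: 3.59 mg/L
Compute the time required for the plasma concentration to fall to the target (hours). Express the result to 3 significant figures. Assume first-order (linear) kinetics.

38.6 h

k = ln2 / t½ = 0.693147 / 36.6 = 0.01894 h⁻¹
t = ln(C₀ / C) / k = ln(7.460 / 3.59) / 0.01894
  = ln(2.078) / 0.01894 = 0.7314 / 0.01894 = 38.62 h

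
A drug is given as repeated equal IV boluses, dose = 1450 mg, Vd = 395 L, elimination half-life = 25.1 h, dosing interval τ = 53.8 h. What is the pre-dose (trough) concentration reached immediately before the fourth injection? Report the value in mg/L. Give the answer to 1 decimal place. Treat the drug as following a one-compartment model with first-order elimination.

C₀ per dose = Dose / Vd = 1450 / 395 = 3.671 mg/L
k = ln2 / t½ = 0.693147 / 25.1 = 0.02762 h⁻¹
Fraction remaining after one interval: r = e^(−kτ) = e^(−0.02762 × 53.8) = 0.2263
Before dose 4, 3 doses have been given (aged 1τ, 2τ, 3τ).
C_trough = C₀ × (r + r² + … + r^3) = C₀ × r(1−r^3)/(1−r)
        = 3.671 × 0.2263 × (1 − 0.01159) / (1 − 0.2263) = 1.061 mg/L

1.1 mg/L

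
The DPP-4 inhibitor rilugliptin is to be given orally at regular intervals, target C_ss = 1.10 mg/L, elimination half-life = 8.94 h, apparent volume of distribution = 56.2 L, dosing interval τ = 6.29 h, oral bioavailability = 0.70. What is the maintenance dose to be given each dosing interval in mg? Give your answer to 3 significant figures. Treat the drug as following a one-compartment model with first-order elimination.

43.1 mg

k = ln2 / t½ = 0.693147 / 8.94 = 0.07753 h⁻¹
CL = k × Vd = 0.07753 × 56.2 = 4.357 L/h
At steady state, F × (Dose/τ) = Css × CL.
Dose = Css × CL × τ / F = 1.10 × 4.357 × 6.29 / 0.70 = 43.07 mg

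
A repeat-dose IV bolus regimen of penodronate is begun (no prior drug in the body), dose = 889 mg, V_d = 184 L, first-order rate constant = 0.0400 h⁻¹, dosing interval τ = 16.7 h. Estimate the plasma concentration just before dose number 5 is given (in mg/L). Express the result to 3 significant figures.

C₀ per dose = Dose / Vd = 889 / 184 = 4.832 mg/L
Fraction remaining after one interval: r = e^(−kτ) = e^(−0.04000 × 16.7) = 0.5127
Before dose 5, 4 doses have been given (aged 1τ, 2τ, 3τ, 4τ).
C_trough = C₀ × (r + r² + … + r^4) = C₀ × r(1−r^4)/(1−r)
        = 4.832 × 0.5127 × (1 − 0.06910) / (1 − 0.5127) = 4.733 mg/L

4.73 mg/L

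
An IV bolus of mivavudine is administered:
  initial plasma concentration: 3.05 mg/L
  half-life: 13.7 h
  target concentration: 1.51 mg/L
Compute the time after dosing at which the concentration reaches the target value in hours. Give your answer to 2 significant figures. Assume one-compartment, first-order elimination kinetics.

14 h

k = ln2 / t½ = 0.693147 / 13.7 = 0.05059 h⁻¹
t = ln(C₀ / C) / k = ln(3.050 / 1.51) / 0.05059
  = ln(2.020) / 0.05059 = 0.7031 / 0.05059 = 13.90 h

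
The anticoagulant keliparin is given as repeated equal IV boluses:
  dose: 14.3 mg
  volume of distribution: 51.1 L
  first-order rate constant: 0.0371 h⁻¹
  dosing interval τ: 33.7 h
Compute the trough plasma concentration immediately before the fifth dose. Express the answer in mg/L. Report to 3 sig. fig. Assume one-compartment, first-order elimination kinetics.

C₀ per dose = Dose / Vd = 14.3 / 51.1 = 0.2798 mg/L
Fraction remaining after one interval: r = e^(−kτ) = e^(−0.03710 × 33.7) = 0.2864
Before dose 5, 4 doses have been given (aged 1τ, 2τ, 3τ, 4τ).
C_trough = C₀ × (r + r² + … + r^4) = C₀ × r(1−r^4)/(1−r)
        = 0.2798 × 0.2864 × (1 − 0.006728) / (1 − 0.2864) = 0.1115 mg/L

0.112 mg/L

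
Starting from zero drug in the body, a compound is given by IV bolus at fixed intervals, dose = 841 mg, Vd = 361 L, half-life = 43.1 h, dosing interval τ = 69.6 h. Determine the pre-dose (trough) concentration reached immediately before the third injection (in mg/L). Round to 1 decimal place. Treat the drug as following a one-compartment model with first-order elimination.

1.0 mg/L

C₀ per dose = Dose / Vd = 841 / 361 = 2.330 mg/L
k = ln2 / t½ = 0.693147 / 43.1 = 0.01608 h⁻¹
Fraction remaining after one interval: r = e^(−kτ) = e^(−0.01608 × 69.6) = 0.3266
Before dose 3, 2 doses have been given (aged 1τ, 2τ).
C_trough = C₀ × (r + r²) = 2.330 × (0.3266 + 0.1067) = 1.010 mg/L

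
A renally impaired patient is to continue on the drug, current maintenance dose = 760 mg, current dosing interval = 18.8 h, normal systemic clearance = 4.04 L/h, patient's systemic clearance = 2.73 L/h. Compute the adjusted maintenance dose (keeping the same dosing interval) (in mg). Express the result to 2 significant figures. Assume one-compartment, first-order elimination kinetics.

510 mg

To keep the same average steady-state level, dosing rate must scale with clearance.
CL ratio = 2.73 / 4.04 = 0.6757
New dose (same interval) = 760 × 0.6757 = 513.5 mg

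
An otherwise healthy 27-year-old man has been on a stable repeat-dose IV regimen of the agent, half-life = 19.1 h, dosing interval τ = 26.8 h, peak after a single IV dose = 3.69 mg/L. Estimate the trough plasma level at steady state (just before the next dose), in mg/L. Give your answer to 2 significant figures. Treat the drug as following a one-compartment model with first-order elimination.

k = ln2 / t½ = 0.693147 / 19.1 = 0.03629 h⁻¹
e^(−kτ) = e^(−0.03629 × 26.8) = 0.3781
Accumulation ratio R = 1 / (1 − e^(−kτ)) = 1 / (1 − 0.3781) = 1.608
Steady-state trough = C₀ × R × e^(−kτ) = 3.69 × 1.608 × 0.3781 = 2.243 mg/L

2.2 mg/L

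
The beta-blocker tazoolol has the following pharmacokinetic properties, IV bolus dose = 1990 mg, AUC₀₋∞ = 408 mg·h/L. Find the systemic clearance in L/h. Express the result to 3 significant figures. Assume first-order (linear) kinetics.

CL = Dose / AUC = 1990 / 408 = 4.877 L/h

4.88 L/h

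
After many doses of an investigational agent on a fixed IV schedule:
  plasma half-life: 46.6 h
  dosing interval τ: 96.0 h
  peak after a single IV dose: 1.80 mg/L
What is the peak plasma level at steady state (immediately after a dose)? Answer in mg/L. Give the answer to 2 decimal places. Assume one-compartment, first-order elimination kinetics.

2.37 mg/L

k = ln2 / t½ = 0.693147 / 46.6 = 0.01487 h⁻¹
e^(−kτ) = e^(−0.01487 × 96.0) = 0.2399
Accumulation ratio R = 1 / (1 − e^(−kτ)) = 1 / (1 − 0.2399) = 1.316
Steady-state peak = C₀ × R = 1.80 × 1.316 = 2.369 mg/L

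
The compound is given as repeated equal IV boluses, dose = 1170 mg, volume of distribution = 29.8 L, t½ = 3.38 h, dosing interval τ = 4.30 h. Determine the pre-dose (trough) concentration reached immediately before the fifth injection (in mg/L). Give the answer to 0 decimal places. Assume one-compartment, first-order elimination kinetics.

C₀ per dose = Dose / Vd = 1170 / 29.8 = 39.26 mg/L
k = ln2 / t½ = 0.693147 / 3.38 = 0.2051 h⁻¹
Fraction remaining after one interval: r = e^(−kτ) = e^(−0.2051 × 4.30) = 0.4140
Before dose 5, 4 doses have been given (aged 1τ, 2τ, 3τ, 4τ).
C_trough = C₀ × (r + r² + … + r^4) = C₀ × r(1−r^4)/(1−r)
        = 39.26 × 0.4140 × (1 − 0.02938) / (1 − 0.4140) = 26.92 mg/L

27 mg/L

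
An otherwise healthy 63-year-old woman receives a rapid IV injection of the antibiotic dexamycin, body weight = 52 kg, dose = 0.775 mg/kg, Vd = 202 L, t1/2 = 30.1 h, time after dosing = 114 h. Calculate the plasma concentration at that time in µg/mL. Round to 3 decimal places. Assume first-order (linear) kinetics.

Total dose = 0.775 × 52 = 40.30 mg
C₀ = Dose / Vd = 40.30 / 202 = 0.1995 mg/L
k = ln2 / t½ = 0.693147 / 30.1 = 0.02303 h⁻¹
C = C₀ · e^(−k·t) = 0.1995 × e^(−0.02303 × 114)
  = 0.1995 × 0.07241 = 0.01445 mg/L
(0.01445 mg/L = 0.01445 µg/mL)

0.014 µg/mL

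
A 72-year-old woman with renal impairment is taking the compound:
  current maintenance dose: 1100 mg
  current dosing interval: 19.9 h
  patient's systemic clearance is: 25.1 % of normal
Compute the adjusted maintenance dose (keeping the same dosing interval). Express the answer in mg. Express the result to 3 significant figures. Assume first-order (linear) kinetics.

To keep the same average steady-state level, dosing rate must scale with clearance.
CL ratio = 25.1 / 100 = 0.2510
New dose (same interval) = 1100 × 0.2510 = 276.1 mg

276 mg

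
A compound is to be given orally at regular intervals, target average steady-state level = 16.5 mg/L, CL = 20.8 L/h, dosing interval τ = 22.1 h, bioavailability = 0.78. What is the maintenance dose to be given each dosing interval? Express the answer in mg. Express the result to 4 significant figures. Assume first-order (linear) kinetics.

9724 mg

At steady state, F × (Dose/τ) = Css × CL.
Dose = Css × CL × τ / F = 16.5 × 20.80 × 22.1 / 0.78 = 9724 mg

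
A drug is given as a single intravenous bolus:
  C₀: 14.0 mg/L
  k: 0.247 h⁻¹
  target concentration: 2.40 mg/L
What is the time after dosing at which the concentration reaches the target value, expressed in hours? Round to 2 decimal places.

t = ln(C₀ / C) / k = ln(14.00 / 2.40) / 0.2470
  = ln(5.833) / 0.2470 = 1.764 / 0.2470 = 7.142 h

7.14 h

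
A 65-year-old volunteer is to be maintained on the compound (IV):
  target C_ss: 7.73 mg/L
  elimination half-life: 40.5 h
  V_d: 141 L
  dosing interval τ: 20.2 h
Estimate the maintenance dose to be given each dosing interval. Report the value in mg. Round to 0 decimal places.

k = ln2 / t½ = 0.693147 / 40.5 = 0.01711 h⁻¹
CL = k × Vd = 0.01711 × 141 = 2.413 L/h
At steady state, Dose/τ = Css × CL.
Dose = Css × CL × τ = 7.73 × 2.413 × 20.2 = 376.8 mg

377 mg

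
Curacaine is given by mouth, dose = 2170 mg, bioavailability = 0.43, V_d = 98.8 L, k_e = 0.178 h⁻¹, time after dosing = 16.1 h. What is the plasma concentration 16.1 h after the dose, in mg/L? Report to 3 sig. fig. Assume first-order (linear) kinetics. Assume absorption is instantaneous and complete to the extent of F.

Amount reaching circulation = F × Dose = 0.43 × 2170 = 933.1 mg
C₀ = F·Dose / Vd = 933.1 / 98.8 = 9.444 mg/L
C = C₀ · e^(−k·t) = 9.444 × e^(−0.1780 × 16.1)
  = 9.444 × 0.05694 = 0.5377 mg/L

0.538 mg/L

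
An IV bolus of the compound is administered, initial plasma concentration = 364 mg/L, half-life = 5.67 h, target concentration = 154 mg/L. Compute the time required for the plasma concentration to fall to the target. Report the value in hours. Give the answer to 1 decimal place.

7.0 h

k = ln2 / t½ = 0.693147 / 5.67 = 0.1222 h⁻¹
t = ln(C₀ / C) / k = ln(364.0 / 154) / 0.1222
  = ln(2.364) / 0.1222 = 0.8604 / 0.1222 = 7.041 h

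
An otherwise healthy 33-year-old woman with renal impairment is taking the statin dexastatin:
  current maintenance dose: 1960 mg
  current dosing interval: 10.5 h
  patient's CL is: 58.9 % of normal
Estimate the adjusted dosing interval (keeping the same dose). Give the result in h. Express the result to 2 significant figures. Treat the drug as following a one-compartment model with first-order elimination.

18 h

To keep the same average steady-state level, dosing rate must scale with clearance.
CL ratio = 58.9 / 100 = 0.5890
New interval (same dose) = 10.5 / 0.5890 = 17.83 h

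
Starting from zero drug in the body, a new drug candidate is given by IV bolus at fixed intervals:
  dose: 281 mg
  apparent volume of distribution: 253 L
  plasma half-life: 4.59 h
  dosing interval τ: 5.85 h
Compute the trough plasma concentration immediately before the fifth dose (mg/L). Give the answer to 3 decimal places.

C₀ per dose = Dose / Vd = 281 / 253 = 1.111 mg/L
k = ln2 / t½ = 0.693147 / 4.59 = 0.1510 h⁻¹
Fraction remaining after one interval: r = e^(−kτ) = e^(−0.1510 × 5.85) = 0.4134
Before dose 5, 4 doses have been given (aged 1τ, 2τ, 3τ, 4τ).
C_trough = C₀ × (r + r² + … + r^4) = C₀ × r(1−r^4)/(1−r)
        = 1.111 × 0.4134 × (1 − 0.02921) / (1 − 0.4134) = 0.7601 mg/L

0.760 mg/L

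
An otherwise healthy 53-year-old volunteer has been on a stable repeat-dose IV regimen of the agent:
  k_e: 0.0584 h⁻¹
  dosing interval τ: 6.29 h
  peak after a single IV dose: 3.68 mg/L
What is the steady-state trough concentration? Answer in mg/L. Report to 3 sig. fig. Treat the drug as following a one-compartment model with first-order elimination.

8.29 mg/L

e^(−kτ) = e^(−0.05840 × 6.29) = 0.6926
Accumulation ratio R = 1 / (1 − e^(−kτ)) = 1 / (1 − 0.6926) = 3.253
Steady-state trough = C₀ × R × e^(−kτ) = 3.68 × 3.253 × 0.6926 = 8.291 mg/L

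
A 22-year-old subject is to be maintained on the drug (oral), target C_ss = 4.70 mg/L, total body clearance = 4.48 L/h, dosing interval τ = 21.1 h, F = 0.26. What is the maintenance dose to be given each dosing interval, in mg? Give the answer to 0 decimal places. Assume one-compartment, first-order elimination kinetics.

At steady state, F × (Dose/τ) = Css × CL.
Dose = Css × CL × τ / F = 4.70 × 4.480 × 21.1 / 0.26 = 1709 mg

1709 mg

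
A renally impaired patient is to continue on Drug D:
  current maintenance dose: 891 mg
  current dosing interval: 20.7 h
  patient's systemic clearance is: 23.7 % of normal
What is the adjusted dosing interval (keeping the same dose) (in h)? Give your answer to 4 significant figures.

To keep the same average steady-state level, dosing rate must scale with clearance.
CL ratio = 23.7 / 100 = 0.2370
New interval (same dose) = 20.7 / 0.2370 = 87.34 h

87.34 h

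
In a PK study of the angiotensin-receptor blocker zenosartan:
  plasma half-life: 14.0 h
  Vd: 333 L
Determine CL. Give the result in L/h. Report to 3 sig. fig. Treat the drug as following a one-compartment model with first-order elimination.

16.5 L/h

k = ln2 / t½ = 0.693147 / 14.0 = 0.04951 h⁻¹
CL = k × Vd = 0.04951 × 333 = 16.49 L/h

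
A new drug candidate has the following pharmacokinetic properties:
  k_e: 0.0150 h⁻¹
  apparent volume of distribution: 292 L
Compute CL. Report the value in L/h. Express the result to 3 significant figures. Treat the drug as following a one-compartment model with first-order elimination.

CL = k × Vd = 0.0150 × 292 = 4.380 L/h

4.38 L/h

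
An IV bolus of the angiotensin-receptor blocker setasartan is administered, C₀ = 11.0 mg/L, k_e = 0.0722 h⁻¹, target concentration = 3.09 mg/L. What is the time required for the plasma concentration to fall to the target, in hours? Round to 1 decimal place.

17.6 h

t = ln(C₀ / C) / k = ln(11.00 / 3.09) / 0.07220
  = ln(3.560) / 0.07220 = 1.270 / 0.07220 = 17.59 h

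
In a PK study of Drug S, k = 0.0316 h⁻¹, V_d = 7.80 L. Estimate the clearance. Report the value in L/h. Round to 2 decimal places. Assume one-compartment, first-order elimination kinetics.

0.25 L/h

CL = k × Vd = 0.0316 × 7.80 = 0.2465 L/h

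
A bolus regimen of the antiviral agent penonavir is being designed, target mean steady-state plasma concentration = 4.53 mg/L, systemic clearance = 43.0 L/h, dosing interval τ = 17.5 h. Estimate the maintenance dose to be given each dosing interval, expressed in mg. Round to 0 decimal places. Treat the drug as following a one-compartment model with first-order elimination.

3409 mg

At steady state, Dose/τ = Css × CL.
Dose = Css × CL × τ = 4.53 × 43.00 × 17.5 = 3409 mg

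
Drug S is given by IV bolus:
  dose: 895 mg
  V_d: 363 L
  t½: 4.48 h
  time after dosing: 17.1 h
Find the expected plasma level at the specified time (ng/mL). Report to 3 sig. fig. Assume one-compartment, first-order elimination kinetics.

C₀ = Dose / Vd = 895.0 / 363 = 2.466 mg/L
k = ln2 / t½ = 0.693147 / 4.48 = 0.1547 h⁻¹
C = C₀ · e^(−k·t) = 2.466 × e^(−0.1547 × 17.1)
  = 2.466 × 0.07098 = 0.1750 mg/L
Convert: 0.1750 mg/L × 1000 = 175.0 ng/mL

175 ng/mL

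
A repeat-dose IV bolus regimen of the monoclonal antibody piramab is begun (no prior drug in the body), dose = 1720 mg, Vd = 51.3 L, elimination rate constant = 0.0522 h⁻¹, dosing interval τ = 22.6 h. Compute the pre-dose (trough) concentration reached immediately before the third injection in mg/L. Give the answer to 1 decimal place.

C₀ per dose = Dose / Vd = 1720 / 51.3 = 33.53 mg/L
Fraction remaining after one interval: r = e^(−kτ) = e^(−0.05220 × 22.6) = 0.3074
Before dose 3, 2 doses have been given (aged 1τ, 2τ).
C_trough = C₀ × (r + r²) = 33.53 × (0.3074 + 0.09449) = 13.48 mg/L

13.5 mg/L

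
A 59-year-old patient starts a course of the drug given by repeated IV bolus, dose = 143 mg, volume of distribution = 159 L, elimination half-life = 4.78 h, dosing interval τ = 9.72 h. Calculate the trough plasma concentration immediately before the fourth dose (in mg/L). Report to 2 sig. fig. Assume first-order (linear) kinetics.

0.29 mg/L

C₀ per dose = Dose / Vd = 143 / 159 = 0.8994 mg/L
k = ln2 / t½ = 0.693147 / 4.78 = 0.1450 h⁻¹
Fraction remaining after one interval: r = e^(−kτ) = e^(−0.1450 × 9.72) = 0.2443
Before dose 4, 3 doses have been given (aged 1τ, 2τ, 3τ).
C_trough = C₀ × (r + r² + … + r^3) = C₀ × r(1−r^3)/(1−r)
        = 0.8994 × 0.2443 × (1 − 0.01458) / (1 − 0.2443) = 0.2865 mg/L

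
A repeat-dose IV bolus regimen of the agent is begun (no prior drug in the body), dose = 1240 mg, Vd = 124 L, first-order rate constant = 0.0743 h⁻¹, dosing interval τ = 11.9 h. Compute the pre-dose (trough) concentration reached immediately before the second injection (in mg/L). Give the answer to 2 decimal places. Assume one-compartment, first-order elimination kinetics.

C₀ per dose = Dose / Vd = 1240 / 124 = 10.00 mg/L
Fraction remaining after one interval: r = e^(−kτ) = e^(−0.07430 × 11.9) = 0.4131
Before dose 2, 1 dose has been given (aged 1τ).
C_trough = C₀ × r = 10.00 × 0.4131 = 4.131 mg/L

4.13 mg/L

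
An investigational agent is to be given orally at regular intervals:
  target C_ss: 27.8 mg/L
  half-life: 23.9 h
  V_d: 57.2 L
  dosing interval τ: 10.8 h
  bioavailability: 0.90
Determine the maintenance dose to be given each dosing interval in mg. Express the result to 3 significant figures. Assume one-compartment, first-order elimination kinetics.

553 mg

k = ln2 / t½ = 0.693147 / 23.9 = 0.02900 h⁻¹
CL = k × Vd = 0.02900 × 57.2 = 1.659 L/h
At steady state, F × (Dose/τ) = Css × CL.
Dose = Css × CL × τ / F = 27.8 × 1.659 × 10.8 / 0.90 = 553.4 mg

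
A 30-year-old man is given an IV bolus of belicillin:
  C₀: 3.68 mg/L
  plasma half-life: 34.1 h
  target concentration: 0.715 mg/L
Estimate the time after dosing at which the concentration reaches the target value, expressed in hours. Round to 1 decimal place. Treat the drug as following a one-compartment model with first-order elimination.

80.6 h

k = ln2 / t½ = 0.693147 / 34.1 = 0.02033 h⁻¹
t = ln(C₀ / C) / k = ln(3.680 / 0.715) / 0.02033
  = ln(5.147) / 0.02033 = 1.638 / 0.02033 = 80.57 h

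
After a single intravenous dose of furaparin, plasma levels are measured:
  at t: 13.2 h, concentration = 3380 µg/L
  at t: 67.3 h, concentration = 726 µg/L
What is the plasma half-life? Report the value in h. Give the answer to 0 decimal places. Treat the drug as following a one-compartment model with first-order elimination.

24 h

k = ln(C₁/C₂) / (t₂ − t₁) = ln(3380/726) / (67.3 − 13.2)
  = 1.538 / 54.10 = 0.02843 h⁻¹
t½ = ln2 / k = 0.693147 / 0.02843 = 24.38 h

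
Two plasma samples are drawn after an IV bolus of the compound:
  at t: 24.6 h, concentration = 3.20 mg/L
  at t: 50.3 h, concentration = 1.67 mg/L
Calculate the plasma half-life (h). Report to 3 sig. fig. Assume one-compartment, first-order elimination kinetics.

27.4 h

k = ln(C₁/C₂) / (t₂ − t₁) = ln(3.20/1.67) / (50.3 − 24.6)
  = 0.6503 / 25.70 = 0.02530 h⁻¹
t½ = ln2 / k = 0.693147 / 0.02530 = 27.40 h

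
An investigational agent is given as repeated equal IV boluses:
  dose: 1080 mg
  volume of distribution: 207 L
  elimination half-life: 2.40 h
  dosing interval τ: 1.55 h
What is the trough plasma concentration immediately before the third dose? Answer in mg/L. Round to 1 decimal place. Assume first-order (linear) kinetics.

C₀ per dose = Dose / Vd = 1080 / 207 = 5.217 mg/L
k = ln2 / t½ = 0.693147 / 2.40 = 0.2888 h⁻¹
Fraction remaining after one interval: r = e^(−kτ) = e^(−0.2888 × 1.55) = 0.6391
Before dose 3, 2 doses have been given (aged 1τ, 2τ).
C_trough = C₀ × (r + r²) = 5.217 × (0.6391 + 0.4084) = 5.465 mg/L

5.5 mg/L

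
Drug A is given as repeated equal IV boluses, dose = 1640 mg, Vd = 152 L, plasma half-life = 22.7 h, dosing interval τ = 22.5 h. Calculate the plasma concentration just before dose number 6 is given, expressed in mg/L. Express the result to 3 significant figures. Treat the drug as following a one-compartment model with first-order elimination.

10.6 mg/L

C₀ per dose = Dose / Vd = 1640 / 152 = 10.79 mg/L
k = ln2 / t½ = 0.693147 / 22.7 = 0.03054 h⁻¹
Fraction remaining after one interval: r = e^(−kτ) = e^(−0.03054 × 22.5) = 0.5030
Before dose 6, 5 doses have been given (aged 1τ, 2τ, 3τ, 4τ, 5τ).
C_trough = C₀ × (r + r² + … + r^5) = C₀ × r(1−r^5)/(1−r)
        = 10.79 × 0.5030 × (1 − 0.03220) / (1 − 0.5030) = 10.57 mg/L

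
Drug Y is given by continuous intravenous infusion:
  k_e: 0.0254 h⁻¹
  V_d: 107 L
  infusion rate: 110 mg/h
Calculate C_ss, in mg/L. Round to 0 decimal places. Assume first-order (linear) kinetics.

40 mg/L

CL = k × Vd = 0.02540 × 107 = 2.718 L/h
At steady state Css = R₀ / CL = 110 / 2.718 = 40.47 mg/L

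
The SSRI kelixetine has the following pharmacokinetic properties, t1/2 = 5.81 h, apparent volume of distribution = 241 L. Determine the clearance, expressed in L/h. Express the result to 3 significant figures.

28.8 L/h

k = ln2 / t½ = 0.693147 / 5.81 = 0.1193 h⁻¹
CL = k × Vd = 0.1193 × 241 = 28.75 L/h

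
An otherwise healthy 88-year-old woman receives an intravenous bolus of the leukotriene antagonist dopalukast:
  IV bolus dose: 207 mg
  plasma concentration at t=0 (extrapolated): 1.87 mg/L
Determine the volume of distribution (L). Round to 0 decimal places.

Vd = Dose / C₀ = 207.0 / 1.87 = 110.7 L

111 L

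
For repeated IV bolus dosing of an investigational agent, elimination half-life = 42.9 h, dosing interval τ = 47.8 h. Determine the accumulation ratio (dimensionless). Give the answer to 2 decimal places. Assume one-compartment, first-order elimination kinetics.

k = ln2 / t½ = 0.693147 / 42.9 = 0.01616 h⁻¹
e^(−kτ) = e^(−0.01616 × 47.8) = 0.4619
Accumulation ratio R = 1 / (1 − e^(−kτ)) = 1 / (1 − 0.4619) = 1.858

1.86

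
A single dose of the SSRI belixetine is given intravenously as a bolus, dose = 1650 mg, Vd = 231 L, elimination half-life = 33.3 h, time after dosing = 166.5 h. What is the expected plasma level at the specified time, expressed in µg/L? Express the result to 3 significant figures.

C₀ = Dose / Vd = 1650 / 231 = 7.143 mg/L
k = ln2 / t½ = 0.693147 / 33.3 = 0.02082 h⁻¹
t / t½ = 166.5 / 33.3 = 5 half-lives
C = C₀ × (1/2)^5 = 7.143 × 0.03125 = 0.2232 mg/L
Convert: 0.2232 mg/L × 1000 = 223.2 µg/L

223 µg/L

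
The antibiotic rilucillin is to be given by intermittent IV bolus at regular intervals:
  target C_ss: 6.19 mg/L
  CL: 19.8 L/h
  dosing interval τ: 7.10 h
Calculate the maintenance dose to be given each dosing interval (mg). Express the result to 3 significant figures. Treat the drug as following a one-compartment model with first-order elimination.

870 mg

At steady state, Dose/τ = Css × CL.
Dose = Css × CL × τ = 6.19 × 19.80 × 7.10 = 870.2 mg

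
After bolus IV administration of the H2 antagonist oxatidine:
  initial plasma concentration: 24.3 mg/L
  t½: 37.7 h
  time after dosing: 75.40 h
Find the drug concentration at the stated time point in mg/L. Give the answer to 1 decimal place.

k = ln2 / t½ = 0.693147 / 37.7 = 0.01839 h⁻¹
t / t½ = 75.40 / 37.7 = 2 half-lives
C = C₀ × (1/2)^2 = 24.30 × 0.2500 = 6.075 mg/L

6.1 mg/L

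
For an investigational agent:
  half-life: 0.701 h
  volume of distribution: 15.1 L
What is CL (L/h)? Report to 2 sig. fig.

k = ln2 / t½ = 0.693147 / 0.701 = 0.9888 h⁻¹
CL = k × Vd = 0.9888 × 15.1 = 14.93 L/h

15 L/h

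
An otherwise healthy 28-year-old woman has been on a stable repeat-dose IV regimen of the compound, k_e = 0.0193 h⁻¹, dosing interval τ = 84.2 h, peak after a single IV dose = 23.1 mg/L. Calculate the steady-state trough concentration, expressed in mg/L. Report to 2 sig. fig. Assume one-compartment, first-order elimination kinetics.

e^(−kτ) = e^(−0.01930 × 84.2) = 0.1969
Accumulation ratio R = 1 / (1 − e^(−kτ)) = 1 / (1 − 0.1969) = 1.245
Steady-state trough = C₀ × R × e^(−kτ) = 23.1 × 1.245 × 0.1969 = 5.663 mg/L

5.7 mg/L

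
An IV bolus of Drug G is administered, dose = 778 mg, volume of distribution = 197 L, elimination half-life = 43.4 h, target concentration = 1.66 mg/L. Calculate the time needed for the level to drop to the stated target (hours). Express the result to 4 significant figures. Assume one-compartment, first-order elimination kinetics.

54.27 h

C₀ = Dose / Vd = 778.0 / 197 = 3.949 mg/L
k = ln2 / t½ = 0.693147 / 43.4 = 0.01597 h⁻¹
t = ln(C₀ / C) / k = ln(3.949 / 1.66) / 0.01597
  = ln(2.379) / 0.01597 = 0.8667 / 0.01597 = 54.27 h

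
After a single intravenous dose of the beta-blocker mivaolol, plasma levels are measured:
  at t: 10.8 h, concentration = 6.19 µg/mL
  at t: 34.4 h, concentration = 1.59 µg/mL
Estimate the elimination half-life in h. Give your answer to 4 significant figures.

12.04 h

k = ln(C₁/C₂) / (t₂ − t₁) = ln(6.19/1.59) / (34.4 − 10.8)
  = 1.359 / 23.60 = 0.05758 h⁻¹
t½ = ln2 / k = 0.693147 / 0.05758 = 12.04 h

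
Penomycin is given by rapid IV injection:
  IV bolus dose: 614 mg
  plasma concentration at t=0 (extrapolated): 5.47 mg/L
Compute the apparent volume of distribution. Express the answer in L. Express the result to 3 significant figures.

Vd = Dose / C₀ = 614.0 / 5.47 = 112.2 L

112 L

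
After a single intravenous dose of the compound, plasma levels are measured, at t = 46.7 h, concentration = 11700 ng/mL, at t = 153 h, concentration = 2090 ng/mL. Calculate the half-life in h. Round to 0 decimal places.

43 h

k = ln(C₁/C₂) / (t₂ − t₁) = ln(11700/2090) / (153 − 46.7)
  = 1.722 / 106.3 = 0.01620 h⁻¹
t½ = ln2 / k = 0.693147 / 0.01620 = 42.79 h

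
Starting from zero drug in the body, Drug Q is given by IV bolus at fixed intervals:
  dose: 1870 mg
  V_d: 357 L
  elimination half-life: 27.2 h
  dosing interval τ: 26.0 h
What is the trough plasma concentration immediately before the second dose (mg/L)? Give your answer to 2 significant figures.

C₀ per dose = Dose / Vd = 1870 / 357 = 5.238 mg/L
k = ln2 / t½ = 0.693147 / 27.2 = 0.02548 h⁻¹
Fraction remaining after one interval: r = e^(−kτ) = e^(−0.02548 × 26.0) = 0.5156
Before dose 2, 1 dose has been given (aged 1τ).
C_trough = C₀ × r = 5.238 × 0.5156 = 2.701 mg/L

2.7 mg/L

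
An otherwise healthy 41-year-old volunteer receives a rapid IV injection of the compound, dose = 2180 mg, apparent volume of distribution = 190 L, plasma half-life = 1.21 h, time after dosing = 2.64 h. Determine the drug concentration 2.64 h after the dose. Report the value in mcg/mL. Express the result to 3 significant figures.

2.53 mcg/mL

C₀ = Dose / Vd = 2180 / 190 = 11.47 mg/L
k = ln2 / t½ = 0.693147 / 1.21 = 0.5728 h⁻¹
C = C₀ · e^(−k·t) = 11.47 × e^(−0.5728 × 2.64)
  = 11.47 × 0.2204 = 2.528 mg/L
(2.528 mg/L = 2.528 mcg/mL)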